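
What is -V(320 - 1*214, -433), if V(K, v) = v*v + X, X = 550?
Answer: -188039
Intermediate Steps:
V(K, v) = 550 + v² (V(K, v) = v*v + 550 = v² + 550 = 550 + v²)
-V(320 - 1*214, -433) = -(550 + (-433)²) = -(550 + 187489) = -1*188039 = -188039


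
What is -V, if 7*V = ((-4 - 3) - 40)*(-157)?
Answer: -7379/7 ≈ -1054.1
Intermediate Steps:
V = 7379/7 (V = (((-4 - 3) - 40)*(-157))/7 = ((-7 - 40)*(-157))/7 = (-47*(-157))/7 = (⅐)*7379 = 7379/7 ≈ 1054.1)
-V = -1*7379/7 = -7379/7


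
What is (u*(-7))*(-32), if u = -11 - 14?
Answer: -5600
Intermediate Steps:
u = -25
(u*(-7))*(-32) = -25*(-7)*(-32) = 175*(-32) = -5600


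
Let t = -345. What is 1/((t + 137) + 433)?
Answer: 1/225 ≈ 0.0044444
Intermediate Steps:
1/((t + 137) + 433) = 1/((-345 + 137) + 433) = 1/(-208 + 433) = 1/225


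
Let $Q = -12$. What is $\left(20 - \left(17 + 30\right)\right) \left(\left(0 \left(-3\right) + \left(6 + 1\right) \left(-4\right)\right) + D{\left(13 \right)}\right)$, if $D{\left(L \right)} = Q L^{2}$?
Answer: $55512$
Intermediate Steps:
$D{\left(L \right)} = - 12 L^{2}$
$\left(20 - \left(17 + 30\right)\right) \left(\left(0 \left(-3\right) + \left(6 + 1\right) \left(-4\right)\right) + D{\left(13 \right)}\right) = \left(20 - \left(17 + 30\right)\right) \left(\left(0 \left(-3\right) + \left(6 + 1\right) \left(-4\right)\right) - 12 \cdot 13^{2}\right) = \left(20 - 47\right) \left(\left(0 + 7 \left(-4\right)\right) - 2028\right) = \left(20 - 47\right) \left(\left(0 - 28\right) - 2028\right) = - 27 \left(-28 - 2028\right) = \left(-27\right) \left(-2056\right) = 55512$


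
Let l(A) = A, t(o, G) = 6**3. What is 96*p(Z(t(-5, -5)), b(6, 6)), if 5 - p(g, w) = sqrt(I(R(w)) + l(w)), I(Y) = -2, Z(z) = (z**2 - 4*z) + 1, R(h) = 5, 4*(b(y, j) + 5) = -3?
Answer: 480 - 48*I*sqrt(31) ≈ 480.0 - 267.25*I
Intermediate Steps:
b(y, j) = -23/4 (b(y, j) = -5 + (1/4)*(-3) = -5 - 3/4 = -23/4)
t(o, G) = 216
Z(z) = 1 + z**2 - 4*z
p(g, w) = 5 - sqrt(-2 + w)
96*p(Z(t(-5, -5)), b(6, 6)) = 96*(5 - sqrt(-2 - 23/4)) = 96*(5 - sqrt(-31/4)) = 96*(5 - I*sqrt(31)/2) = 480 - 48*I*sqrt(31)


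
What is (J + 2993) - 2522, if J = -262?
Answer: 209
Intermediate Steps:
(J + 2993) - 2522 = (-262 + 2993) - 2522 = 2731 - 2522 = 209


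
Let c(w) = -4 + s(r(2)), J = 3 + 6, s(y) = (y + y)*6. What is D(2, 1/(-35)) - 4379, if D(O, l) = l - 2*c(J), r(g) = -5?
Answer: -148786/35 ≈ -4251.0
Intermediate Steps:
s(y) = 12*y (s(y) = (2*y)*6 = 12*y)
J = 9
c(w) = -64 (c(w) = -4 + 12*(-5) = -4 - 60 = -64)
D(O, l) = 128 + l (D(O, l) = l - 2*(-64) = l + 128 = 128 + l)
D(2, 1/(-35)) - 4379 = (128 + 1/(-35)) - 4379 = (128 - 1/35) - 4379 = 4479/35 - 4379 = -148786/35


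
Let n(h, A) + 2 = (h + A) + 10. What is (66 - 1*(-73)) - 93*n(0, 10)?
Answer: -1535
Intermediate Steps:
n(h, A) = 8 + A + h (n(h, A) = -2 + ((h + A) + 10) = -2 + ((A + h) + 10) = -2 + (10 + A + h) = 8 + A + h)
(66 - 1*(-73)) - 93*n(0, 10) = (66 - 1*(-73)) - 93*(8 + 10 + 0) = (66 + 73) - 93*18 = 139 - 1674 = -1535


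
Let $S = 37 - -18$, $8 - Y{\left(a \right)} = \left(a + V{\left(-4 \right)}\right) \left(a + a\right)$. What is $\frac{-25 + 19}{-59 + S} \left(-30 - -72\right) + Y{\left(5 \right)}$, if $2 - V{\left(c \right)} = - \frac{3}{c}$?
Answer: $\frac{17}{2} \approx 8.5$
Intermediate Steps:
$V{\left(c \right)} = 2 + \frac{3}{c}$ ($V{\left(c \right)} = 2 - - \frac{3}{c} = 2 + \frac{3}{c}$)
$Y{\left(a \right)} = 8 - 2 a \left(\frac{5}{4} + a\right)$ ($Y{\left(a \right)} = 8 - \left(a + \left(2 + \frac{3}{-4}\right)\right) \left(a + a\right) = 8 - \left(a + \left(2 + 3 \left(- \frac{1}{4}\right)\right)\right) 2 a = 8 - \left(a + \left(2 - \frac{3}{4}\right)\right) 2 a = 8 - \left(a + \frac{5}{4}\right) 2 a = 8 - \left(\frac{5}{4} + a\right) 2 a = 8 - 2 a \left(\frac{5}{4} + a\right)$)
$S = 55$ ($S = 37 + 18 = 55$)
$\frac{-25 + 19}{-59 + S} \left(-30 - -72\right) + Y{\left(5 \right)} = \frac{-25 + 19}{-59 + 55} \left(-30 - -72\right) - \left(\frac{9}{2} + 50\right) = - \frac{6}{-4} \left(-30 + 72\right) - \frac{109}{2} = \left(-6\right) \left(- \frac{1}{4}\right) 42 - \frac{109}{2} = \frac{3}{2} \cdot 42 - \frac{109}{2} = 63 - \frac{109}{2} = \frac{17}{2}$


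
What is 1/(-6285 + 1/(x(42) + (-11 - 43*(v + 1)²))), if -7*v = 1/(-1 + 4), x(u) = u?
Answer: -3529/22180206 ≈ -0.00015911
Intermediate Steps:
v = -1/21 (v = -1/(7*(-1 + 4)) = -⅐/3 = -⅐*⅓ = -1/21 ≈ -0.047619)
1/(-6285 + 1/(x(42) + (-11 - 43*(v + 1)²))) = 1/(-6285 + 1/(42 + (-11 - 43*(-1/21 + 1)²))) = 1/(-6285 + 1/(42 + (-11 - 43*(20/21)²))) = 1/(-6285 + 1/(42 + (-11 - 43*400/441))) = 1/(-6285 + 1/(42 + (-11 - 17200/441))) = 1/(-6285 + 1/(42 - 22051/441)) = 1/(-6285 + 1/(-3529/441)) = 1/(-6285 - 441/3529) = 1/(-22180206/3529) = -3529/22180206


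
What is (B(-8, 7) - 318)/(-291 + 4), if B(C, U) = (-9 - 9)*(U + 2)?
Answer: 480/287 ≈ 1.6725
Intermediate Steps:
B(C, U) = -36 - 18*U (B(C, U) = -18*(2 + U) = -36 - 18*U)
(B(-8, 7) - 318)/(-291 + 4) = ((-36 - 18*7) - 318)/(-291 + 4) = ((-36 - 126) - 318)/(-287) = (-162 - 318)*(-1/287) = -480*(-1/287) = 480/287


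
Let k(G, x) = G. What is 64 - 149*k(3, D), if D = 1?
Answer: -383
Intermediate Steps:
64 - 149*k(3, D) = 64 - 149*3 = 64 - 447 = -383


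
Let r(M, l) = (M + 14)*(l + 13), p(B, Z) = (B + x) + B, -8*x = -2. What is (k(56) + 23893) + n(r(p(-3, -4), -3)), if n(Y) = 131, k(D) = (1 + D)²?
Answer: 27273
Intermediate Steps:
x = ¼ (x = -⅛*(-2) = ¼ ≈ 0.25000)
p(B, Z) = ¼ + 2*B (p(B, Z) = (B + ¼) + B = (¼ + B) + B = ¼ + 2*B)
r(M, l) = (13 + l)*(14 + M) (r(M, l) = (14 + M)*(13 + l) = (13 + l)*(14 + M))
(k(56) + 23893) + n(r(p(-3, -4), -3)) = ((1 + 56)² + 23893) + 131 = (57² + 23893) + 131 = (3249 + 23893) + 131 = 27142 + 131 = 27273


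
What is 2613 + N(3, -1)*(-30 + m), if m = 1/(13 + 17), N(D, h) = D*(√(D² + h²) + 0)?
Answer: 2613 - 899*√10/10 ≈ 2328.7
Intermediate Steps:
N(D, h) = D*√(D² + h²)
m = 1/30 ≈ 0.033333
2613 + N(3, -1)*(-30 + m) = 2613 + (3*√(3² + (-1)²))*(-30 + 1/30) = 2613 + (3*√(9 + 1))*(-899/30) = 2613 + (3*√10)*(-899/30) = 2613 - 899*√10/10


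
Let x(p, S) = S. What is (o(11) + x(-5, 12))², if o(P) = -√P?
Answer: (12 - √11)² ≈ 75.401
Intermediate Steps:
(o(11) + x(-5, 12))² = (-√11 + 12)² = (12 - √11)²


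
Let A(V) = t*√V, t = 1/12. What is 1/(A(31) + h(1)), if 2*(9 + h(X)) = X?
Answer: -1224/10373 - 12*√31/10373 ≈ -0.12444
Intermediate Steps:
t = 1/12 ≈ 0.083333
h(X) = -9 + X/2
A(V) = √V/12
1/(A(31) + h(1)) = 1/(√31/12 + (-9 + (½)*1)) = 1/(√31/12 + (-9 + ½)) = 1/(√31/12 - 17/2) = 1/(-17/2 + √31/12)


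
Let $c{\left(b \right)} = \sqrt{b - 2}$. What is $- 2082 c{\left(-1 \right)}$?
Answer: $- 2082 i \sqrt{3} \approx - 3606.1 i$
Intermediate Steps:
$c{\left(b \right)} = \sqrt{-2 + b}$
$- 2082 c{\left(-1 \right)} = - 2082 \sqrt{-2 - 1} = - 2082 \sqrt{-3} = - 2082 i \sqrt{3}$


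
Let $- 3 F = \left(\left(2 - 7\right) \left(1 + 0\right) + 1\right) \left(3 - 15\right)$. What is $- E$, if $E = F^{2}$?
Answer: $-256$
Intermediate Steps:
$F = -16$ ($F = - \frac{\left(\left(2 - 7\right) \left(1 + 0\right) + 1\right) \left(3 - 15\right)}{3} = - \frac{\left(\left(-5\right) 1 + 1\right) \left(-12\right)}{3} = - \frac{\left(-5 + 1\right) \left(-12\right)}{3} = - \frac{\left(-4\right) \left(-12\right)}{3} = \left(- \frac{1}{3}\right) 48 = -16$)
$E = 256$ ($E = \left(-16\right)^{2} = 256$)
$- E = \left(-1\right) 256 = -256$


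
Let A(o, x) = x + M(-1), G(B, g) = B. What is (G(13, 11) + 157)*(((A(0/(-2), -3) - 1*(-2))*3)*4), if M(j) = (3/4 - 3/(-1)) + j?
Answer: 3570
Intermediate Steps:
M(j) = 15/4 + j (M(j) = (3*(¼) - 3*(-1)) + j = (¾ + 3) + j = 15/4 + j)
A(o, x) = 11/4 + x (A(o, x) = x + (15/4 - 1) = x + 11/4 = 11/4 + x)
(G(13, 11) + 157)*(((A(0/(-2), -3) - 1*(-2))*3)*4) = (13 + 157)*((((11/4 - 3) - 1*(-2))*3)*4) = 170*(((-¼ + 2)*3)*4) = 170*(((7/4)*3)*4) = 170*((21/4)*4) = 170*21 = 3570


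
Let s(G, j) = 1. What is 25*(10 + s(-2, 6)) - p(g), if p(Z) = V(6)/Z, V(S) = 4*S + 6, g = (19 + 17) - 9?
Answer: 2465/9 ≈ 273.89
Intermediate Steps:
g = 27 (g = 36 - 9 = 27)
V(S) = 6 + 4*S
p(Z) = 30/Z (p(Z) = (6 + 4*6)/Z = (6 + 24)/Z = 30/Z)
25*(10 + s(-2, 6)) - p(g) = 25*(10 + 1) - 30/27 = 25*11 - 30/27 = 275 - 1*10/9 = 275 - 10/9 = 2465/9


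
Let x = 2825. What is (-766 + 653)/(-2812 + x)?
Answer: -113/13 ≈ -8.6923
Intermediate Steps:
(-766 + 653)/(-2812 + x) = (-766 + 653)/(-2812 + 2825) = -113/13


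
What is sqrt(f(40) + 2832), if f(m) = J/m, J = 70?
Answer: sqrt(11335)/2 ≈ 53.233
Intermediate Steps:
f(m) = 70/m
sqrt(f(40) + 2832) = sqrt(70/40 + 2832) = sqrt(70*(1/40) + 2832) = sqrt(7/4 + 2832) = sqrt(11335/4) = sqrt(11335)/2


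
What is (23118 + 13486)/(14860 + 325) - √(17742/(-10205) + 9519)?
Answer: 36604/15185 - 3*√110127430985/10205 ≈ -95.146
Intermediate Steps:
(23118 + 13486)/(14860 + 325) - √(17742/(-10205) + 9519) = 36604/15185 - √(17742*(-1/10205) + 9519) = 36604*(1/15185) - √(-17742/10205 + 9519) = 36604/15185 - √(97123653/10205) = 36604/15185 - 3*√110127430985/10205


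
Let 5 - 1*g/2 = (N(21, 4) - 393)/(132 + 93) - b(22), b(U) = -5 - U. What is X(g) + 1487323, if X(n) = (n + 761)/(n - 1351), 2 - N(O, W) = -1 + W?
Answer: 465661333988/313087 ≈ 1.4873e+6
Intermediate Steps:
N(O, W) = 3 - W (N(O, W) = 2 - (-1 + W) = 2 + (1 - W) = 3 - W)
g = -9112/225 (g = 10 - 2*(((3 - 1*4) - 393)/(132 + 93) - (-5 - 1*22)) = 10 - 2*(((3 - 4) - 393)/225 - (-5 - 22)) = 10 - 2*((-1 - 393)*(1/225) - 1*(-27)) = 10 - 2*(-394*1/225 + 27) = 10 - 2*(-394/225 + 27) = 10 - 2*5681/225 = 10 - 11362/225 = -9112/225 ≈ -40.498)
X(n) = (761 + n)/(-1351 + n)
X(g) + 1487323 = (761 - 9112/225)/(-1351 - 9112/225) + 1487323 = (162113/225)/(-313087/225) + 1487323 = -225/313087*162113/225 + 1487323 = -162113/313087 + 1487323 = 465661333988/313087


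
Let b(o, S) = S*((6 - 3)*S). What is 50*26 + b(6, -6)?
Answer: 1408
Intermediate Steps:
b(o, S) = 3*S² (b(o, S) = S*(3*S) = 3*S²)
50*26 + b(6, -6) = 50*26 + 3*(-6)² = 1300 + 3*36 = 1300 + 108 = 1408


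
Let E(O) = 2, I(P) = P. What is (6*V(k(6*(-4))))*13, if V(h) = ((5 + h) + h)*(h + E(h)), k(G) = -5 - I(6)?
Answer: 11934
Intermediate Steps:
k(G) = -11 (k(G) = -5 - 1*6 = -5 - 6 = -11)
V(h) = (2 + h)*(5 + 2*h) (V(h) = ((5 + h) + h)*(h + 2) = (5 + 2*h)*(2 + h) = (2 + h)*(5 + 2*h))
(6*V(k(6*(-4))))*13 = (6*(10 + 2*(-11)² + 9*(-11)))*13 = (6*(10 + 2*121 - 99))*13 = (6*(10 + 242 - 99))*13 = (6*153)*13 = 918*13 = 11934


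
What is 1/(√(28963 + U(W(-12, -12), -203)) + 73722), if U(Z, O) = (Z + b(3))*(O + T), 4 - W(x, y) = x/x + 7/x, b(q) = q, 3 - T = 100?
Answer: 12287/905817716 - √6747/2717453148 ≈ 1.3534e-5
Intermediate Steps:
T = -97 (T = 3 - 1*100 = 3 - 100 = -97)
W(x, y) = 3 - 7/x (W(x, y) = 4 - (x/x + 7/x) = 4 - (1 + 7/x) = 4 + (-1 - 7/x) = 3 - 7/x)
U(Z, O) = (-97 + O)*(3 + Z) (U(Z, O) = (Z + 3)*(O - 97) = (3 + Z)*(-97 + O) = (-97 + O)*(3 + Z))
1/(√(28963 + U(W(-12, -12), -203)) + 73722) = 1/(√(28963 + (-291 - 97*(3 - 7/(-12)) + 3*(-203) - 203*(3 - 7/(-12)))) + 73722) = 1/(√(28963 + (-291 - 97*(3 - 7*(-1/12)) - 609 - 203*(3 - 7*(-1/12)))) + 73722) = 1/(√(28963 + (-291 - 97*(3 + 7/12) - 609 - 203*(3 + 7/12))) + 73722) = 1/(√(28963 + (-291 - 97*43/12 - 609 - 203*43/12)) + 73722) = 1/(√(28963 + (-291 - 4171/12 - 609 - 8729/12)) + 73722) = 1/(√(28963 - 1975) + 73722) = 1/(√26988 + 73722) = 1/(2*√6747 + 73722) = 1/(73722 + 2*√6747)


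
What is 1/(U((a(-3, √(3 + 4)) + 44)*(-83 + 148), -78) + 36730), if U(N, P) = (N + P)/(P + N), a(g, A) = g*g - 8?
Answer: 1/36731 ≈ 2.7225e-5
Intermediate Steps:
a(g, A) = -8 + g² (a(g, A) = g² - 8 = -8 + g²)
U(N, P) = 1 (U(N, P) = (N + P)/(N + P) = 1)
1/(U((a(-3, √(3 + 4)) + 44)*(-83 + 148), -78) + 36730) = 1/(1 + 36730) = 1/36731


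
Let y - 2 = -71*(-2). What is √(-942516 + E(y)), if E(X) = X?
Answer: 6*I*√26177 ≈ 970.76*I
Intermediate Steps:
y = 144 (y = 2 - 71*(-2) = 2 + 142 = 144)
√(-942516 + E(y)) = √(-942516 + 144) = √(-942372) = 6*I*√26177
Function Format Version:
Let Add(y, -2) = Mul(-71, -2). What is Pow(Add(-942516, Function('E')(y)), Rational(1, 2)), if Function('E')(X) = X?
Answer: Mul(6, I, Pow(26177, Rational(1, 2))) ≈ Mul(970.76, I)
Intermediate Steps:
y = 144 (y = Add(2, Mul(-71, -2)) = Add(2, 142) = 144)
Pow(Add(-942516, Function('E')(y)), Rational(1, 2)) = Pow(Add(-942516, 144), Rational(1, 2)) = Pow(-942372, Rational(1, 2)) = Mul(6, I, Pow(26177, Rational(1, 2)))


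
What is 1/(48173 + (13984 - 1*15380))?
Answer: 1/46777 ≈ 2.1378e-5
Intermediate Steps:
1/(48173 + (13984 - 1*15380)) = 1/(48173 + (13984 - 15380)) = 1/(48173 - 1396) = 1/46777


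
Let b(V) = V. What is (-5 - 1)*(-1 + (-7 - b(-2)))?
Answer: 36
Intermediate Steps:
(-5 - 1)*(-1 + (-7 - b(-2))) = (-5 - 1)*(-1 + (-7 - 1*(-2))) = -6*(-1 + (-7 + 2)) = -6*(-1 - 5) = -6*(-6) = 36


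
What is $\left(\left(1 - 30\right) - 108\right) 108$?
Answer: $-14796$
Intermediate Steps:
$\left(\left(1 - 30\right) - 108\right) 108 = \left(-29 - 108\right) 108 = \left(-137\right) 108 = -14796$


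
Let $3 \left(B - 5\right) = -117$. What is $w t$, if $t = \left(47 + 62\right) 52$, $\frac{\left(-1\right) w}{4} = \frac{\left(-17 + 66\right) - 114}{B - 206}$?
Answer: $- \frac{18421}{3} \approx -6140.3$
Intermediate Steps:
$B = -34$ ($B = 5 + \frac{1}{3} \left(-117\right) = 5 - 39 = -34$)
$w = - \frac{13}{12}$ ($w = - 4 \frac{\left(-17 + 66\right) - 114}{-34 - 206} = - 4 \frac{49 - 114}{-240} = - 4 \left(\left(-65\right) \left(- \frac{1}{240}\right)\right) = \left(-4\right) \frac{13}{48} = - \frac{13}{12} \approx -1.0833$)
$t = 5668$ ($t = 109 \cdot 52 = 5668$)
$w t = \left(- \frac{13}{12}\right) 5668 = - \frac{18421}{3}$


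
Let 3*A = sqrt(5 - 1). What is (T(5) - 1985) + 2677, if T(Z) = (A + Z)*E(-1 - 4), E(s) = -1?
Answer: 2059/3 ≈ 686.33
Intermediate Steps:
A = 2/3 (A = sqrt(5 - 1)/3 = sqrt(4)/3 = (1/3)*2 = 2/3 ≈ 0.66667)
T(Z) = -2/3 - Z (T(Z) = (2/3 + Z)*(-1) = -2/3 - Z)
(T(5) - 1985) + 2677 = ((-2/3 - 1*5) - 1985) + 2677 = ((-2/3 - 5) - 1985) + 2677 = (-17/3 - 1985) + 2677 = -5972/3 + 2677 = 2059/3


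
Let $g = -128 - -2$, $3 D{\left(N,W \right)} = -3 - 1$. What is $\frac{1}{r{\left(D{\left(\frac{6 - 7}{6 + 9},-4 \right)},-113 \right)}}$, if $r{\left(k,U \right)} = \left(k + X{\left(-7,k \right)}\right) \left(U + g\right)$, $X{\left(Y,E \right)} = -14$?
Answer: $\frac{3}{10994} \approx 0.00027288$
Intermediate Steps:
$D{\left(N,W \right)} = - \frac{4}{3}$ ($D{\left(N,W \right)} = \frac{-3 - 1}{3} = \frac{1}{3} \left(-4\right) = - \frac{4}{3}$)
$g = -126$ ($g = -128 + 2 = -126$)
$r{\left(k,U \right)} = \left(-126 + U\right) \left(-14 + k\right)$ ($r{\left(k,U \right)} = \left(k - 14\right) \left(U - 126\right) = \left(-14 + k\right) \left(-126 + U\right) = \left(-126 + U\right) \left(-14 + k\right)$)
$\frac{1}{r{\left(D{\left(\frac{6 - 7}{6 + 9},-4 \right)},-113 \right)}} = \frac{1}{1764 - -168 - -1582 - - \frac{452}{3}} = \frac{1}{1764 + 168 + 1582 + \frac{452}{3}} = \frac{1}{\frac{10994}{3}} = \frac{3}{10994}$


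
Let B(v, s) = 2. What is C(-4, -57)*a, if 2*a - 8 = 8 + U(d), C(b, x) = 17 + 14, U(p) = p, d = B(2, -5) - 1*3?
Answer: 465/2 ≈ 232.50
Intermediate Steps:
d = -1 (d = 2 - 1*3 = 2 - 3 = -1)
C(b, x) = 31
a = 15/2 (a = 4 + (8 - 1)/2 = 4 + (1/2)*7 = 4 + 7/2 = 15/2 ≈ 7.5000)
C(-4, -57)*a = 31*(15/2) = 465/2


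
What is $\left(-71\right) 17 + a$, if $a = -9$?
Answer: $-1216$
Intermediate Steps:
$\left(-71\right) 17 + a = \left(-71\right) 17 - 9 = -1207 - 9 = -1216$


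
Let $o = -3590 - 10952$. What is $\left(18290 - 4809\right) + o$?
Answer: $-1061$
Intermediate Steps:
$o = -14542$ ($o = -3590 - 10952 = -14542$)
$\left(18290 - 4809\right) + o = \left(18290 - 4809\right) - 14542 = 13481 - 14542 = -1061$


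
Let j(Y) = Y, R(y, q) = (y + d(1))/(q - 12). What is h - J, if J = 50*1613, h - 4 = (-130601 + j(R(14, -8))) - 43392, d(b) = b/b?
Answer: -1018559/4 ≈ -2.5464e+5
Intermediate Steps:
d(b) = 1
R(y, q) = (1 + y)/(-12 + q) (R(y, q) = (y + 1)/(q - 12) = (1 + y)/(-12 + q))
h = -695959/4 (h = 4 + ((-130601 + (1 + 14)/(-12 - 8)) - 43392) = 4 + ((-130601 + 15/(-20)) - 43392) = 4 + ((-130601 - 1/20*15) - 43392) = 4 + ((-130601 - 3/4) - 43392) = 4 + (-522407/4 - 43392) = 4 - 695975/4 = -695959/4 ≈ -1.7399e+5)
J = 80650
h - J = -695959/4 - 1*80650 = -695959/4 - 80650 = -1018559/4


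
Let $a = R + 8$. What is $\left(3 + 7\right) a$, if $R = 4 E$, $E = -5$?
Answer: $-120$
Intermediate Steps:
$R = -20$ ($R = 4 \left(-5\right) = -20$)
$a = -12$ ($a = -20 + 8 = -12$)
$\left(3 + 7\right) a = \left(3 + 7\right) \left(-12\right) = 10 \left(-12\right) = -120$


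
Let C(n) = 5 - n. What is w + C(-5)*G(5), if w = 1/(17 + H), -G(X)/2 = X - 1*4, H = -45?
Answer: -561/28 ≈ -20.036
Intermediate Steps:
G(X) = 8 - 2*X (G(X) = -2*(X - 1*4) = -2*(X - 4) = -2*(-4 + X) = 8 - 2*X)
w = -1/28 (w = 1/(17 - 45) = 1/(-28) = -1/28 ≈ -0.035714)
w + C(-5)*G(5) = -1/28 + (5 - 1*(-5))*(8 - 2*5) = -1/28 + (5 + 5)*(8 - 10) = -1/28 + 10*(-2) = -1/28 - 20 = -561/28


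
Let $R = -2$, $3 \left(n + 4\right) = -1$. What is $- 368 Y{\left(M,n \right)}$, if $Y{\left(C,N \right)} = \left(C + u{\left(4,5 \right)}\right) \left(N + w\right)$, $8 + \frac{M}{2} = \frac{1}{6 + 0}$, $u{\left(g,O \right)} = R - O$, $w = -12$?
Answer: $- \frac{1226176}{9} \approx -1.3624 \cdot 10^{5}$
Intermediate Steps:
$n = - \frac{13}{3}$ ($n = -4 + \frac{1}{3} \left(-1\right) = -4 - \frac{1}{3} = - \frac{13}{3} \approx -4.3333$)
$u{\left(g,O \right)} = -2 - O$
$M = - \frac{47}{3}$ ($M = -16 + \frac{2}{6 + 0} = -16 + \frac{2}{6} = -16 + 2 \cdot \frac{1}{6} = -16 + \frac{1}{3} = - \frac{47}{3} \approx -15.667$)
$Y{\left(C,N \right)} = \left(-12 + N\right) \left(-7 + C\right)$ ($Y{\left(C,N \right)} = \left(C - 7\right) \left(N - 12\right) = \left(C - 7\right) \left(-12 + N\right) = \left(-7 + C\right) \left(-12 + N\right) = \left(-12 + N\right) \left(-7 + C\right)$)
$- 368 Y{\left(M,n \right)} = - 368 \left(84 - -188 - - \frac{91}{3} - - \frac{611}{9}\right) = - 368 \left(84 + 188 + \frac{91}{3} + \frac{611}{9}\right) = \left(-368\right) \frac{3332}{9} = - \frac{1226176}{9}$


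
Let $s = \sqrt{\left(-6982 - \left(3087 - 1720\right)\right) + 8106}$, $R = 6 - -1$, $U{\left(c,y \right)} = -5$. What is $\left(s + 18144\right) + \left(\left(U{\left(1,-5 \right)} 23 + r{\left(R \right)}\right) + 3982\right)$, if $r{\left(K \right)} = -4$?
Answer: $22007 + 9 i \sqrt{3} \approx 22007.0 + 15.588 i$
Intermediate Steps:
$R = 7$ ($R = 6 + 1 = 7$)
$s = 9 i \sqrt{3}$ ($s = \sqrt{\left(-6982 - 1367\right) + 8106} = \sqrt{-8349 + 8106} = \sqrt{-243} = 9 i \sqrt{3} \approx 15.588 i$)
$\left(s + 18144\right) + \left(\left(U{\left(1,-5 \right)} 23 + r{\left(R \right)}\right) + 3982\right) = \left(9 i \sqrt{3} + 18144\right) + \left(\left(\left(-5\right) 23 - 4\right) + 3982\right) = \left(18144 + 9 i \sqrt{3}\right) + \left(\left(-115 - 4\right) + 3982\right) = \left(18144 + 9 i \sqrt{3}\right) + \left(-119 + 3982\right) = \left(18144 + 9 i \sqrt{3}\right) + 3863 = 22007 + 9 i \sqrt{3}$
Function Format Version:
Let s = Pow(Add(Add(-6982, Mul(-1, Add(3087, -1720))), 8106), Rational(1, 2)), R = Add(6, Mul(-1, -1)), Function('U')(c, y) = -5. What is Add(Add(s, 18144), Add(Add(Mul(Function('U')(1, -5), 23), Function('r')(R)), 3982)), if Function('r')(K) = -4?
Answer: Add(22007, Mul(9, I, Pow(3, Rational(1, 2)))) ≈ Add(22007., Mul(15.588, I))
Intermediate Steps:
R = 7 (R = Add(6, 1) = 7)
s = Mul(9, I, Pow(3, Rational(1, 2))) (s = Pow(Add(Add(-6982, Mul(-1, 1367)), 8106), Rational(1, 2)) = Pow(Add(Add(-6982, -1367), 8106), Rational(1, 2)) = Pow(Add(-8349, 8106), Rational(1, 2)) = Pow(-243, Rational(1, 2)) = Mul(9, I, Pow(3, Rational(1, 2))) ≈ Mul(15.588, I))
Add(Add(s, 18144), Add(Add(Mul(Function('U')(1, -5), 23), Function('r')(R)), 3982)) = Add(Add(Mul(9, I, Pow(3, Rational(1, 2))), 18144), Add(Add(Mul(-5, 23), -4), 3982)) = Add(Add(18144, Mul(9, I, Pow(3, Rational(1, 2)))), Add(Add(-115, -4), 3982)) = Add(Add(18144, Mul(9, I, Pow(3, Rational(1, 2)))), Add(-119, 3982)) = Add(Add(18144, Mul(9, I, Pow(3, Rational(1, 2)))), 3863) = Add(22007, Mul(9, I, Pow(3, Rational(1, 2))))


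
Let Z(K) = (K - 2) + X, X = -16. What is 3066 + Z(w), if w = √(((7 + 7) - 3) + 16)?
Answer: 3048 + 3*√3 ≈ 3053.2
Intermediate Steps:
w = 3*√3 (w = √((14 - 3) + 16) = √(11 + 16) = √27 = 3*√3 ≈ 5.1962)
Z(K) = -18 + K (Z(K) = (K - 2) - 16 = (-2 + K) - 16 = -18 + K)
3066 + Z(w) = 3066 + (-18 + 3*√3) = 3048 + 3*√3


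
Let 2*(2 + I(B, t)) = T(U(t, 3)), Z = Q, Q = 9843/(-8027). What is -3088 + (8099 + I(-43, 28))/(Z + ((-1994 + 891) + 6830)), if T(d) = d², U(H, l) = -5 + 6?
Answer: -283723817071/91921572 ≈ -3086.6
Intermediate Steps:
Q = -9843/8027 (Q = 9843*(-1/8027) = -9843/8027 ≈ -1.2262)
U(H, l) = 1
Z = -9843/8027 ≈ -1.2262
I(B, t) = -3/2 (I(B, t) = -2 + (½)*1² = -2 + (½)*1 = -2 + ½ = -3/2)
-3088 + (8099 + I(-43, 28))/(Z + ((-1994 + 891) + 6830)) = -3088 + (8099 - 3/2)/(-9843/8027 + ((-1994 + 891) + 6830)) = -3088 + 16195/(2*(-9843/8027 + (-1103 + 6830))) = -3088 + 16195/(2*(-9843/8027 + 5727)) = -3088 + 16195/(2*(45960786/8027)) = -3088 + (16195/2)*(8027/45960786) = -3088 + 129997265/91921572 = -283723817071/91921572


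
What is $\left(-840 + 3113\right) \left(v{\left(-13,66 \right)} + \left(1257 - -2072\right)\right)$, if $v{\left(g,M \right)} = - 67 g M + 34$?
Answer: $138309777$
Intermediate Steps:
$v{\left(g,M \right)} = 34 - 67 M g$ ($v{\left(g,M \right)} = - 67 M g + 34 = 34 - 67 M g$)
$\left(-840 + 3113\right) \left(v{\left(-13,66 \right)} + \left(1257 - -2072\right)\right) = \left(-840 + 3113\right) \left(\left(34 - 4422 \left(-13\right)\right) + \left(1257 - -2072\right)\right) = 2273 \left(\left(34 + 57486\right) + \left(1257 + 2072\right)\right) = 2273 \left(57520 + 3329\right) = 2273 \cdot 60849 = 138309777$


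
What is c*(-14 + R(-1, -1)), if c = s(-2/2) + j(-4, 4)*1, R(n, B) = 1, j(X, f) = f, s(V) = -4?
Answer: 0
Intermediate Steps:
c = 0 (c = -4 + 4*1 = -4 + 4 = 0)
c*(-14 + R(-1, -1)) = 0*(-14 + 1) = 0*(-13) = 0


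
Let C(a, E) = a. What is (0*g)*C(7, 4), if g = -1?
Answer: 0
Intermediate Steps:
(0*g)*C(7, 4) = (0*(-1))*7 = 0*7 = 0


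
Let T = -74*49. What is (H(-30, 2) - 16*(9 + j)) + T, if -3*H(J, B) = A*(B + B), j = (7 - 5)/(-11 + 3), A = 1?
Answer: -11302/3 ≈ -3767.3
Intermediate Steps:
j = -1/4 (j = 2/(-8) = 2*(-1/8) = -1/4 ≈ -0.25000)
H(J, B) = -2*B/3 (H(J, B) = -(B + B)/3 = -2*B/3)
T = -3626
(H(-30, 2) - 16*(9 + j)) + T = (-2/3*2 - 16*(9 - 1/4)) - 3626 = (-4/3 - 16*35/4) - 3626 = (-4/3 - 1*140) - 3626 = (-4/3 - 140) - 3626 = -424/3 - 3626 = -11302/3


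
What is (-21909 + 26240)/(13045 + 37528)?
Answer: 4331/50573 ≈ 0.085639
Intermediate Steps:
(-21909 + 26240)/(13045 + 37528) = 4331/50573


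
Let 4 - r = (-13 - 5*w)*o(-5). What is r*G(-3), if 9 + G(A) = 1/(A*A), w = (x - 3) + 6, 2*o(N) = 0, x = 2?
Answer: -320/9 ≈ -35.556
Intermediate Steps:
o(N) = 0 (o(N) = (½)*0 = 0)
w = 5 (w = (2 - 3) + 6 = -1 + 6 = 5)
G(A) = -9 + A⁻² (G(A) = -9 + 1/(A*A) = -9 + 1/(A²) = -9 + A⁻²)
r = 4 (r = 4 - (-13 - 5*5)*0 = 4 - (-13 - 25)*0 = 4 - (-38)*0 = 4 - 1*0 = 4 + 0 = 4)
r*G(-3) = 4*(-9 + (-3)⁻²) = 4*(-9 + ⅑) = 4*(-80/9) = -320/9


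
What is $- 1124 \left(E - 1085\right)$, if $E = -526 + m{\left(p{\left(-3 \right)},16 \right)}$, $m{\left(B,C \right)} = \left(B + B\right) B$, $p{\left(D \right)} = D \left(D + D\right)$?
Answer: $1082412$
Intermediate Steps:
$p{\left(D \right)} = 2 D^{2}$ ($p{\left(D \right)} = D 2 D = 2 D^{2}$)
$m{\left(B,C \right)} = 2 B^{2}$ ($m{\left(B,C \right)} = 2 B B = 2 B^{2}$)
$E = 122$ ($E = -526 + 2 \left(2 \left(-3\right)^{2}\right)^{2} = -526 + 2 \left(2 \cdot 9\right)^{2} = -526 + 2 \cdot 18^{2} = -526 + 2 \cdot 324 = -526 + 648 = 122$)
$- 1124 \left(E - 1085\right) = - 1124 \left(122 - 1085\right) = \left(-1124\right) \left(-963\right) = 1082412$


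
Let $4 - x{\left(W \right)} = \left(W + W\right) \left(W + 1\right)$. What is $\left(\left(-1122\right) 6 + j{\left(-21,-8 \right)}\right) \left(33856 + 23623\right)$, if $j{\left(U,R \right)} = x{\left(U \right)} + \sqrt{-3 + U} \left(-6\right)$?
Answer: $-435001072 - 689748 i \sqrt{6} \approx -4.35 \cdot 10^{8} - 1.6895 \cdot 10^{6} i$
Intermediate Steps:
$x{\left(W \right)} = 4 - 2 W \left(1 + W\right)$ ($x{\left(W \right)} = 4 - \left(W + W\right) \left(W + 1\right) = 4 - 2 W \left(1 + W\right)$)
$j{\left(U,R \right)} = 4 - 6 \sqrt{-3 + U} - 2 U - 2 U^{2}$ ($j{\left(U,R \right)} = \left(4 - 2 U - 2 U^{2}\right) + \sqrt{-3 + U} \left(-6\right) = \left(4 - 2 U - 2 U^{2}\right) - 6 \sqrt{-3 + U} = 4 - 6 \sqrt{-3 + U} - 2 U - 2 U^{2}$)
$\left(\left(-1122\right) 6 + j{\left(-21,-8 \right)}\right) \left(33856 + 23623\right) = \left(\left(-1122\right) 6 - \left(-46 + 882 + 6 \sqrt{-3 - 21}\right)\right) \left(33856 + 23623\right) = \left(-6732 + \left(4 - 6 \sqrt{-24} + 42 - 882\right)\right) 57479 = \left(-6732 + \left(4 - 6 \cdot 2 i \sqrt{6} + 42 - 882\right)\right) 57479 = \left(-6732 + \left(4 - 12 i \sqrt{6} + 42 - 882\right)\right) 57479 = \left(-6732 - \left(836 + 12 i \sqrt{6}\right)\right) 57479 = \left(-7568 - 12 i \sqrt{6}\right) 57479 = -435001072 - 689748 i \sqrt{6}$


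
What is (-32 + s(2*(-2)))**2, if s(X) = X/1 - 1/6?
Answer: 47089/36 ≈ 1308.0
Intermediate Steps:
s(X) = -1/6 + X (s(X) = X*1 - 1*1/6 = X - 1/6 = -1/6 + X)
(-32 + s(2*(-2)))**2 = (-32 + (-1/6 + 2*(-2)))**2 = (-32 + (-1/6 - 4))**2 = (-32 - 25/6)**2 = (-217/6)**2 = 47089/36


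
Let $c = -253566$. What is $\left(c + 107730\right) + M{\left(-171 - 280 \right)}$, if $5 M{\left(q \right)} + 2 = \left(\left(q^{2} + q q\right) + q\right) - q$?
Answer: $-64476$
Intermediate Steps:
$M{\left(q \right)} = - \frac{2}{5} + \frac{2 q^{2}}{5}$ ($M{\left(q \right)} = - \frac{2}{5} + \frac{\left(\left(q^{2} + q q\right) + q\right) - q}{5} = - \frac{2}{5} + \frac{\left(\left(q^{2} + q^{2}\right) + q\right) - q}{5} = - \frac{2}{5} + \frac{\left(2 q^{2} + q\right) - q}{5} = - \frac{2}{5} + \frac{\left(q + 2 q^{2}\right) - q}{5} = - \frac{2}{5} + \frac{2 q^{2}}{5}$)
$\left(c + 107730\right) + M{\left(-171 - 280 \right)} = \left(-253566 + 107730\right) - \left(\frac{2}{5} - \frac{2 \left(-171 - 280\right)^{2}}{5}\right) = -145836 - \left(\frac{2}{5} - \frac{2 \left(-451\right)^{2}}{5}\right) = -145836 + \left(- \frac{2}{5} + \frac{2}{5} \cdot 203401\right) = -145836 + \left(- \frac{2}{5} + \frac{406802}{5}\right) = -145836 + 81360 = -64476$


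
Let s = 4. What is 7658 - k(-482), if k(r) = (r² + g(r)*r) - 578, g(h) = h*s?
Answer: -1153384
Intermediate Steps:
g(h) = 4*h (g(h) = h*4 = 4*h)
k(r) = -578 + 5*r² (k(r) = (r² + (4*r)*r) - 578 = (r² + 4*r²) - 578 = 5*r² - 578 = -578 + 5*r²)
7658 - k(-482) = 7658 - (-578 + 5*(-482)²) = 7658 - (-578 + 5*232324) = 7658 - (-578 + 1161620) = 7658 - 1*1161042 = 7658 - 1161042 = -1153384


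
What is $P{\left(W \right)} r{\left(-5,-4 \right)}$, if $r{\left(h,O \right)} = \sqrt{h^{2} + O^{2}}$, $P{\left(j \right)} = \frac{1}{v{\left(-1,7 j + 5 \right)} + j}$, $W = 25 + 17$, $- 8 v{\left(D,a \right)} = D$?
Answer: $\frac{8 \sqrt{41}}{337} \approx 0.152$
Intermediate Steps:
$v{\left(D,a \right)} = - \frac{D}{8}$
$W = 42$
$P{\left(j \right)} = \frac{1}{\frac{1}{8} + j}$ ($P{\left(j \right)} = \frac{1}{\left(- \frac{1}{8}\right) \left(-1\right) + j} = \frac{1}{\frac{1}{8} + j}$)
$r{\left(h,O \right)} = \sqrt{O^{2} + h^{2}}$
$P{\left(W \right)} r{\left(-5,-4 \right)} = \frac{8}{1 + 8 \cdot 42} \sqrt{\left(-4\right)^{2} + \left(-5\right)^{2}} = \frac{8}{1 + 336} \sqrt{16 + 25} = \frac{8}{337} \sqrt{41} = 8 \cdot \frac{1}{337} \sqrt{41} = \frac{8 \sqrt{41}}{337}$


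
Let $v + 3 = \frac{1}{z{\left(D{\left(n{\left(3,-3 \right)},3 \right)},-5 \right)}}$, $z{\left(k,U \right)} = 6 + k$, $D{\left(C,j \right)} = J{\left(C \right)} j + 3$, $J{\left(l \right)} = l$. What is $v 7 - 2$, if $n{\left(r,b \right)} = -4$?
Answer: $- \frac{76}{3} \approx -25.333$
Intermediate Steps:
$D{\left(C,j \right)} = 3 + C j$ ($D{\left(C,j \right)} = C j + 3 = 3 + C j$)
$v = - \frac{10}{3}$ ($v = -3 + \frac{1}{6 + \left(3 - 12\right)} = -3 + \frac{1}{6 - 9} = -3 + \frac{1}{-3} = -3 - \frac{1}{3} = - \frac{10}{3} \approx -3.3333$)
$v 7 - 2 = \left(- \frac{10}{3}\right) 7 - 2 = - \frac{70}{3} - 2 = - \frac{76}{3}$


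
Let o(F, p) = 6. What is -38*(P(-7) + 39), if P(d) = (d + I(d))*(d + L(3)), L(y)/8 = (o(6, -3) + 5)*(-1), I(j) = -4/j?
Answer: -172824/7 ≈ -24689.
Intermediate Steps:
L(y) = -88 (L(y) = 8*((6 + 5)*(-1)) = 8*(11*(-1)) = 8*(-11) = -88)
P(d) = (-88 + d)*(d - 4/d) (P(d) = (d - 4/d)*(d - 88) = (d - 4/d)*(-88 + d) = (-88 + d)*(d - 4/d))
-38*(P(-7) + 39) = -38*((-4 + (-7)**2 - 88*(-7) + 352/(-7)) + 39) = -38*((-4 + 49 + 616 + 352*(-1/7)) + 39) = -38*((-4 + 49 + 616 - 352/7) + 39) = -38*(4275/7 + 39) = -38*4548/7 = -172824/7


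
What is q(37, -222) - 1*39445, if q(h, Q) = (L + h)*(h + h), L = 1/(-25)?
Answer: -917749/25 ≈ -36710.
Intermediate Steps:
L = -1/25 ≈ -0.040000
q(h, Q) = 2*h*(-1/25 + h) (q(h, Q) = (-1/25 + h)*(h + h) = (-1/25 + h)*(2*h) = 2*h*(-1/25 + h))
q(37, -222) - 1*39445 = (2/25)*37*(-1 + 25*37) - 1*39445 = (2/25)*37*(-1 + 925) - 39445 = (2/25)*37*924 - 39445 = 68376/25 - 39445 = -917749/25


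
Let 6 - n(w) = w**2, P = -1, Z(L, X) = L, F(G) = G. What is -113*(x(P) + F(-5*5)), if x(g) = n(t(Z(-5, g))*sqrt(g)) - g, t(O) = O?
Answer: -791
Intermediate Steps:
n(w) = 6 - w**2
x(g) = 6 - 26*g (x(g) = (6 - (-5*sqrt(g))**2) - g = (6 - 25*g) - g = 6 - 26*g)
-113*(x(P) + F(-5*5)) = -113*((6 - 26*(-1)) - 5*5) = -113*((6 + 26) - 25) = -113*(32 - 25) = -113*7 = -791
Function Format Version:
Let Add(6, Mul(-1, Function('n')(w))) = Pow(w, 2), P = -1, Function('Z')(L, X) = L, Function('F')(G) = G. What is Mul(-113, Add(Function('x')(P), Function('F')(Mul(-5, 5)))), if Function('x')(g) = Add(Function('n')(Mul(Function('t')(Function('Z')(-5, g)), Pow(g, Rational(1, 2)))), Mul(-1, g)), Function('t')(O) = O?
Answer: -791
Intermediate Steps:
Function('n')(w) = Add(6, Mul(-1, Pow(w, 2)))
Function('x')(g) = Add(6, Mul(-26, g)) (Function('x')(g) = Add(Add(6, Mul(-1, Pow(Mul(-5, Pow(g, Rational(1, 2))), 2))), Mul(-1, g)) = Add(Add(6, Mul(-1, Mul(25, g))), Mul(-1, g)) = Add(Add(6, Mul(-25, g)), Mul(-1, g)) = Add(6, Mul(-26, g)))
Mul(-113, Add(Function('x')(P), Function('F')(Mul(-5, 5)))) = Mul(-113, Add(Add(6, Mul(-26, -1)), Mul(-5, 5))) = Mul(-113, Add(Add(6, 26), -25)) = Mul(-113, Add(32, -25)) = Mul(-113, 7) = -791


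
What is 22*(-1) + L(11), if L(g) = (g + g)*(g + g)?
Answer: 462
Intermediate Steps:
L(g) = 4*g² (L(g) = (2*g)*(2*g) = 4*g²)
22*(-1) + L(11) = 22*(-1) + 4*11² = -22 + 4*121 = -22 + 484 = 462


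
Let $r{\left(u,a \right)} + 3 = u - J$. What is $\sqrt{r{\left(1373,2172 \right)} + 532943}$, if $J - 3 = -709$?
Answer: $\sqrt{535019} \approx 731.45$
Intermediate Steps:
$J = -706$ ($J = 3 - 709 = -706$)
$r{\left(u,a \right)} = 703 + u$ ($r{\left(u,a \right)} = -3 + \left(u - -706\right) = -3 + \left(u + 706\right) = -3 + \left(706 + u\right) = 703 + u$)
$\sqrt{r{\left(1373,2172 \right)} + 532943} = \sqrt{\left(703 + 1373\right) + 532943} = \sqrt{2076 + 532943} = \sqrt{535019}$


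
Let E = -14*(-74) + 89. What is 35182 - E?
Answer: 34057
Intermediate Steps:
E = 1125 (E = 1036 + 89 = 1125)
35182 - E = 35182 - 1*1125 = 35182 - 1125 = 34057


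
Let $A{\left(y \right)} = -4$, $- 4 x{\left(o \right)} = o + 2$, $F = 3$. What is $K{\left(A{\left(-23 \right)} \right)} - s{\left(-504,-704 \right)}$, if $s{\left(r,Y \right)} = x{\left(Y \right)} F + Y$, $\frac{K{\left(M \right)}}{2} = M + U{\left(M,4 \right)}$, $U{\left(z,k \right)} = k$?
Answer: $\frac{355}{2} \approx 177.5$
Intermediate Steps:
$x{\left(o \right)} = - \frac{1}{2} - \frac{o}{4}$ ($x{\left(o \right)} = - \frac{o + 2}{4} = - \frac{2 + o}{4} = - \frac{1}{2} - \frac{o}{4}$)
$K{\left(M \right)} = 8 + 2 M$ ($K{\left(M \right)} = 2 \left(M + 4\right) = 2 \left(4 + M\right) = 8 + 2 M$)
$s{\left(r,Y \right)} = - \frac{3}{2} + \frac{Y}{4}$ ($s{\left(r,Y \right)} = \left(- \frac{1}{2} - \frac{Y}{4}\right) 3 + Y = \left(- \frac{3}{2} - \frac{3 Y}{4}\right) + Y = - \frac{3}{2} + \frac{Y}{4}$)
$K{\left(A{\left(-23 \right)} \right)} - s{\left(-504,-704 \right)} = \left(8 + 2 \left(-4\right)\right) - \left(- \frac{3}{2} + \frac{1}{4} \left(-704\right)\right) = \left(8 - 8\right) - \left(- \frac{3}{2} - 176\right) = 0 - - \frac{355}{2} = 0 + \frac{355}{2} = \frac{355}{2}$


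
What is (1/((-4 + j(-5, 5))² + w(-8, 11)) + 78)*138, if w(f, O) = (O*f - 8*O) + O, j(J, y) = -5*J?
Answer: 21529/2 ≈ 10765.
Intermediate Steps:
w(f, O) = -7*O + O*f (w(f, O) = (-8*O + O*f) + O = -7*O + O*f)
(1/((-4 + j(-5, 5))² + w(-8, 11)) + 78)*138 = (1/((-4 - 5*(-5))² + 11*(-7 - 8)) + 78)*138 = (1/((-4 + 25)² + 11*(-15)) + 78)*138 = (1/(21² - 165) + 78)*138 = (1/(441 - 165) + 78)*138 = (1/276 + 78)*138 = (21529/276)*138 = 21529/2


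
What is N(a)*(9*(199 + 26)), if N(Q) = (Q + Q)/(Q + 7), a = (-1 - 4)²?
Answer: 50625/16 ≈ 3164.1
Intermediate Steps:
a = 25 (a = (-5)² = 25)
N(Q) = 2*Q/(7 + Q) (N(Q) = (2*Q)/(7 + Q) = 2*Q/(7 + Q))
N(a)*(9*(199 + 26)) = (2*25/(7 + 25))*(9*(199 + 26)) = (2*25/32)*(9*225) = (2*25*(1/32))*2025 = (25/16)*2025 = 50625/16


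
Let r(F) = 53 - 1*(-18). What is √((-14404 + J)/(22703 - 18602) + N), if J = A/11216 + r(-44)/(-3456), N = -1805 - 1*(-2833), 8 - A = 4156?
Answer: √19507640861630140270/137990448 ≈ 32.008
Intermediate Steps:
r(F) = 71 (r(F) = 53 + 18 = 71)
A = -4148 (A = 8 - 1*4156 = 8 - 4156 = -4148)
N = 1028 (N = -1805 + 2833 = 1028)
J = -945739/2422656 (J = -4148/11216 + 71/(-3456) = -4148*1/11216 + 71*(-1/3456) = -1037/2804 - 71/3456 = -945739/2422656 ≈ -0.39037)
√((-14404 + J)/(22703 - 18602) + N) = √((-14404 - 945739/2422656)/(22703 - 18602) + 1028) = √(-34896882763/2422656/4101 + 1028) = √(-34896882763/2422656*1/4101 + 1028) = √(-34896882763/9935312256 + 1028) = √(10178604116405/9935312256) = √19507640861630140270/137990448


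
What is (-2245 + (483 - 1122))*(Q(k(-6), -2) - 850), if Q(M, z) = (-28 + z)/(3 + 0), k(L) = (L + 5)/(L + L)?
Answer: 2480240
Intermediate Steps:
k(L) = (5 + L)/(2*L) (k(L) = (5 + L)/((2*L)) = (5 + L)*(1/(2*L)) = (5 + L)/(2*L))
Q(M, z) = -28/3 + z/3 (Q(M, z) = (-28 + z)/3 = (-28 + z)*(1/3) = -28/3 + z/3)
(-2245 + (483 - 1122))*(Q(k(-6), -2) - 850) = (-2245 + (483 - 1122))*((-28/3 + (1/3)*(-2)) - 850) = (-2245 - 639)*((-28/3 - 2/3) - 850) = -2884*(-10 - 850) = -2884*(-860) = 2480240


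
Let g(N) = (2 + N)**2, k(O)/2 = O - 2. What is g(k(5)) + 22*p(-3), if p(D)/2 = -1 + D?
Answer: -112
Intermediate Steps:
k(O) = -4 + 2*O (k(O) = 2*(O - 2) = 2*(-2 + O) = -4 + 2*O)
p(D) = -2 + 2*D (p(D) = 2*(-1 + D) = -2 + 2*D)
g(k(5)) + 22*p(-3) = (2 + (-4 + 2*5))**2 + 22*(-2 + 2*(-3)) = (2 + (-4 + 10))**2 + 22*(-2 - 6) = (2 + 6)**2 + 22*(-8) = 8**2 - 176 = 64 - 176 = -112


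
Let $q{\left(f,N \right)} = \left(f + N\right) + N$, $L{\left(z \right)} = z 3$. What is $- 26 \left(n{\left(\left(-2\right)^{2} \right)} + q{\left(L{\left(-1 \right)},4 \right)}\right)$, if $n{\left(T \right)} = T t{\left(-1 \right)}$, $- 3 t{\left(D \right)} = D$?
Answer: $- \frac{494}{3} \approx -164.67$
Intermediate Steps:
$t{\left(D \right)} = - \frac{D}{3}$
$L{\left(z \right)} = 3 z$
$q{\left(f,N \right)} = f + 2 N$ ($q{\left(f,N \right)} = \left(N + f\right) + N = f + 2 N$)
$n{\left(T \right)} = \frac{T}{3}$ ($n{\left(T \right)} = T \left(\left(- \frac{1}{3}\right) \left(-1\right)\right) = T \frac{1}{3} = \frac{T}{3}$)
$- 26 \left(n{\left(\left(-2\right)^{2} \right)} + q{\left(L{\left(-1 \right)},4 \right)}\right) = - 26 \left(\frac{\left(-2\right)^{2}}{3} + \left(3 \left(-1\right) + 2 \cdot 4\right)\right) = - 26 \left(\frac{1}{3} \cdot 4 + \left(-3 + 8\right)\right) = - 26 \left(\frac{4}{3} + 5\right) = \left(-26\right) \frac{19}{3} = - \frac{494}{3}$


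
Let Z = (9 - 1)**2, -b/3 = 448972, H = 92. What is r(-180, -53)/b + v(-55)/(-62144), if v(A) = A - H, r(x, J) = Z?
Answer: 48504859/20925686976 ≈ 0.0023180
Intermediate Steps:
b = -1346916 (b = -3*448972 = -1346916)
Z = 64 (Z = 8**2 = 64)
r(x, J) = 64
v(A) = -92 + A (v(A) = A - 1*92 = A - 92 = -92 + A)
r(-180, -53)/b + v(-55)/(-62144) = 64/(-1346916) + (-92 - 55)/(-62144) = 64*(-1/1346916) - 147*(-1/62144) = -16/336729 + 147/62144 = 48504859/20925686976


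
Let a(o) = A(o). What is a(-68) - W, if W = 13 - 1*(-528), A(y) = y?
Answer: -609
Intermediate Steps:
a(o) = o
W = 541 (W = 13 + 528 = 541)
a(-68) - W = -68 - 1*541 = -68 - 541 = -609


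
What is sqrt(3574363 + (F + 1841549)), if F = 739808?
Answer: 2*sqrt(1538930) ≈ 2481.1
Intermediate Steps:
sqrt(3574363 + (F + 1841549)) = sqrt(3574363 + (739808 + 1841549)) = sqrt(3574363 + 2581357) = sqrt(6155720) = 2*sqrt(1538930)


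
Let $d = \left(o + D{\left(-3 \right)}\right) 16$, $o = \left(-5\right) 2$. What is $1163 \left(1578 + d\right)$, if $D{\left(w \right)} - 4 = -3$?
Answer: $1667742$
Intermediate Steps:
$D{\left(w \right)} = 1$ ($D{\left(w \right)} = 4 - 3 = 1$)
$o = -10$
$d = -144$ ($d = \left(-10 + 1\right) 16 = \left(-9\right) 16 = -144$)
$1163 \left(1578 + d\right) = 1163 \left(1578 - 144\right) = 1163 \cdot 1434 = 1667742$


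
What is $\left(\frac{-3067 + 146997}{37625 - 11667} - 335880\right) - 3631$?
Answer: $- \frac{4406441304}{12979} \approx -3.3951 \cdot 10^{5}$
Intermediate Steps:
$\left(\frac{-3067 + 146997}{37625 - 11667} - 335880\right) - 3631 = \left(\frac{143930}{25958} - 335880\right) - 3631 = \left(143930 \cdot \frac{1}{25958} - 335880\right) - 3631 = \left(\frac{71965}{12979} - 335880\right) - 3631 = - \frac{4359314555}{12979} - 3631 = - \frac{4406441304}{12979}$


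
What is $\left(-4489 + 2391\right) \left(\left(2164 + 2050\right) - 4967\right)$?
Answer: $1579794$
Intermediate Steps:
$\left(-4489 + 2391\right) \left(\left(2164 + 2050\right) - 4967\right) = - 2098 \left(4214 - 4967\right) = \left(-2098\right) \left(-753\right) = 1579794$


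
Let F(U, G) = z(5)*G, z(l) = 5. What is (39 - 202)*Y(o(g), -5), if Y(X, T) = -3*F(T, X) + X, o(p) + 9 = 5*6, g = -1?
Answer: 47922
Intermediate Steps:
F(U, G) = 5*G
o(p) = 21 (o(p) = -9 + 5*6 = -9 + 30 = 21)
Y(X, T) = -14*X (Y(X, T) = -15*X + X = -14*X)
(39 - 202)*Y(o(g), -5) = (39 - 202)*(-14*21) = -163*(-294) = 47922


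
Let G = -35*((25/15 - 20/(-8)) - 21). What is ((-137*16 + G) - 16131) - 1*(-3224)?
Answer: -87059/6 ≈ -14510.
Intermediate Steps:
G = 3535/6 (G = -35*((25*(1/15) - 20*(-⅛)) - 21) = -35*((5/3 + 5/2) - 21) = -35*(25/6 - 21) = -35*(-101/6) = 3535/6 ≈ 589.17)
((-137*16 + G) - 16131) - 1*(-3224) = ((-137*16 + 3535/6) - 16131) - 1*(-3224) = ((-2192 + 3535/6) - 16131) + 3224 = (-9617/6 - 16131) + 3224 = -106403/6 + 3224 = -87059/6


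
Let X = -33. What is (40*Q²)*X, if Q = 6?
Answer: -47520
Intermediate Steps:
(40*Q²)*X = (40*6²)*(-33) = (40*36)*(-33) = 1440*(-33) = -47520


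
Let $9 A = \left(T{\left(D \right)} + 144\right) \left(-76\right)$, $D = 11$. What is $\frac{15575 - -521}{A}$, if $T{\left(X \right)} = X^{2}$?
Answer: $- \frac{36216}{5035} \approx -7.1928$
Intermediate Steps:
$A = - \frac{20140}{9}$ ($A = \frac{\left(11^{2} + 144\right) \left(-76\right)}{9} = \frac{\left(121 + 144\right) \left(-76\right)}{9} = \frac{265 \left(-76\right)}{9} = \frac{1}{9} \left(-20140\right) = - \frac{20140}{9} \approx -2237.8$)
$\frac{15575 - -521}{A} = \frac{15575 - -521}{- \frac{20140}{9}} = \left(15575 + 521\right) \left(- \frac{9}{20140}\right) = 16096 \left(- \frac{9}{20140}\right) = - \frac{36216}{5035}$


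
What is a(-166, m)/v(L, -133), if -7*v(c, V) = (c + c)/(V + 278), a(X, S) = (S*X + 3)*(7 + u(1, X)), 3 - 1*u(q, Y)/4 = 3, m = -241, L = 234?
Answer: -284263945/468 ≈ -6.0740e+5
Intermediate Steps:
u(q, Y) = 0 (u(q, Y) = 12 - 4*3 = 12 - 12 = 0)
a(X, S) = 21 + 7*S*X (a(X, S) = (S*X + 3)*(7 + 0) = (3 + S*X)*7 = 21 + 7*S*X)
v(c, V) = -2*c/(7*(278 + V)) (v(c, V) = -(c + c)/(7*(V + 278)) = -2*c/(7*(278 + V)))
a(-166, m)/v(L, -133) = (21 + 7*(-241)*(-166))/((-2*234/(1946 + 7*(-133)))) = (21 + 280042)/((-2*234/(1946 - 931))) = 280063/((-2*234/1015)) = 280063/((-2*234*1/1015)) = 280063/(-468/1015) = 280063*(-1015/468) = -284263945/468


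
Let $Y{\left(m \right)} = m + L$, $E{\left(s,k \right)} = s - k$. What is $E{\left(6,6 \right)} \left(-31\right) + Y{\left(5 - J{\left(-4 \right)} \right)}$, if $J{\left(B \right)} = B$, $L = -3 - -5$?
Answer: $11$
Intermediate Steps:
$L = 2$ ($L = -3 + 5 = 2$)
$Y{\left(m \right)} = 2 + m$ ($Y{\left(m \right)} = m + 2 = 2 + m$)
$E{\left(6,6 \right)} \left(-31\right) + Y{\left(5 - J{\left(-4 \right)} \right)} = \left(6 - 6\right) \left(-31\right) + \left(2 + \left(5 - -4\right)\right) = \left(6 - 6\right) \left(-31\right) + \left(2 + \left(5 + 4\right)\right) = 0 \left(-31\right) + \left(2 + 9\right) = 0 + 11 = 11$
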